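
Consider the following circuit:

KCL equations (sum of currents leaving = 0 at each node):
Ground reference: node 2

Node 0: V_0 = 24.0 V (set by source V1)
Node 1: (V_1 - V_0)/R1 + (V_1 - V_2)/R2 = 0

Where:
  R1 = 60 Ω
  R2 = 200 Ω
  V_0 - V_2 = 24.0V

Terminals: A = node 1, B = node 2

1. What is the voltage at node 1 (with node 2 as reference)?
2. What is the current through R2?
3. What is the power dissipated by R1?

Nodal analysis, taking node 2 as the 0 V reference.
Source V1 fixes V_0 = 24 V.
KCL at each unknown node (sum of currents leaving = 0; resistances in Ω):
  Node 1: (V_1 - 24)/60 + (V_1 - 0)/200 = 0
Collecting terms: 0.02167 × V_1 = 0.4  =>  V_1 = 18.46 V
Part 1:
  Read off the nodal solution: V_1 = 18.46 V
Part 2:
  I_R2 = (V_1 - V_2)/R2 = (18.46 - 0)/200 = 0.09231 A
  Magnitude: I_R2 = 0.09231 A
Part 3:
  I_R1 = (V_0 - V_1)/R1 = (24 - 18.46)/60 = 0.09231 A
  P_R1 = I_R1² × R1 = (0.09231)² × 60 = 0.5112 W

Final answers:
1. V_1 = 18.46 V
2. I_R2 = 0.09231 A
3. P_R1 = 0.5112 W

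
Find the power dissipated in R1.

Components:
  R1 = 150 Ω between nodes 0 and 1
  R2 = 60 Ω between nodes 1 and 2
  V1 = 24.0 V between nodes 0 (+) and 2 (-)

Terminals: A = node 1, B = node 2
Nodal analysis, taking node 2 as the 0 V reference.
Source V1 fixes V_0 = 24 V.
KCL at each unknown node (sum of currents leaving = 0; resistances in Ω):
  Node 1: (V_1 - 24)/150 + (V_1 - 0)/60 = 0
Collecting terms: 0.02333 × V_1 = 0.16  =>  V_1 = 6.857 V
I_R1 = (V_0 - V_1)/R1 = (24 - 6.857)/150 = 0.1143 A
P_R1 = I_R1² × R1 = (0.1143)² × 150 = 1.959 W

Final answer: 1.959 W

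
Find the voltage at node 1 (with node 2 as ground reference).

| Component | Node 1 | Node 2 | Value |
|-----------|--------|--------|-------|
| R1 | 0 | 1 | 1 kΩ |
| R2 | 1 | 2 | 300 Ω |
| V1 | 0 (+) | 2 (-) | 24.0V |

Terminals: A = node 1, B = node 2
Nodal analysis, taking node 2 as the 0 V reference.
Source V1 fixes V_0 = 24 V.
KCL at each unknown node (sum of currents leaving = 0; resistances in Ω):
  Node 1: (V_1 - 24)/1000 + (V_1 - 0)/300 = 0
Collecting terms: 0.004333 × V_1 = 0.024  =>  V_1 = 5.538 V
The requested potential is V_1 = 5.538 V.

Final answer: V_1 = 5.538 V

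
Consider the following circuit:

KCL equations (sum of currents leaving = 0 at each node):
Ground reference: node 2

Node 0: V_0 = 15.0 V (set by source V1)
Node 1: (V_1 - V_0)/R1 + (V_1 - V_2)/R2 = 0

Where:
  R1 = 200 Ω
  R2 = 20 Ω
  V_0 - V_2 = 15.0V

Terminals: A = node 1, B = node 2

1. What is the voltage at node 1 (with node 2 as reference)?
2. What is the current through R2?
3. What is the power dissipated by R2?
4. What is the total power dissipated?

Nodal analysis, taking node 2 as the 0 V reference.
Source V1 fixes V_0 = 15 V.
KCL at each unknown node (sum of currents leaving = 0; resistances in Ω):
  Node 1: (V_1 - 15)/200 + (V_1 - 0)/20 = 0
Collecting terms: 0.055 × V_1 = 0.075  =>  V_1 = 1.364 V
Part 1:
  Read off the nodal solution: V_1 = 1.364 V
Part 2:
  I_R2 = (V_1 - V_2)/R2 = (1.364 - 0)/20 = 0.06818 A
  Magnitude: I_R2 = 0.06818 A
Part 3:
  I_R2 = (V_1 - V_2)/R2 = (1.364 - 0)/20 = 0.06818 A
  P_R2 = I_R2² × R2 = (0.06818)² × 20 = 0.09298 W
Part 4:
  Power in each resistor, P = (ΔV)²/R:
    P_R1 = (15 - 1.364)²/200 = 0.9298 W
    P_R2 = (1.364 - 0)²/20 = 0.09298 W
  P_total = P_R1 + P_R2 = 1.023 W

Final answers:
1. V_1 = 1.364 V
2. I_R2 = 0.06818 A
3. P_R2 = 0.09298 W
4. P_total = 1.023 W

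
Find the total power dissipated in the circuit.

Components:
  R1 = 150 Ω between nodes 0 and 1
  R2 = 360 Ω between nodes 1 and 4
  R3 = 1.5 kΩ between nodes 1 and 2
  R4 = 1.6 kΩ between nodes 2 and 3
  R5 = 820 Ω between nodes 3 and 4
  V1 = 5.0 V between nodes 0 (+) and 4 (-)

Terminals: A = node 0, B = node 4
Nodal analysis, taking node 4 as the 0 V reference.
Source V1 fixes V_0 = 5 V.
KCL at each unknown node (sum of currents leaving = 0; resistances in Ω):
  Node 1: (V_1 - 5)/150 + (V_1 - 0)/360 + (V_1 - V_2)/1500 = 0
  Node 2: (V_2 - V_1)/1500 + (V_2 - V_3)/1600 = 0
  Node 3: (V_3 - V_2)/1600 + (V_3 - 0)/820 = 0
Collecting terms (coefficients in siemens):
  0.01011·V_1 - 0.0006667·V_2 = 0.03333
  0.001292·V_2 - 0.0006667·V_1 - 0.000625·V_3 = 0
  0.001845·V_3 - 0.000625·V_2 = 0
Solving these 3 simultaneous equations (Gaussian elimination) gives:
  V_1 = 3.437 V, V_2 = 2.122 V, V_3 = 0.7189 V
Power in each resistor, P = (ΔV)²/R:
  P_R1 = (5 - 3.437)²/150 = 0.0163 W
  P_R2 = (3.437 - 0)²/360 = 0.03281 W
  P_R3 = (3.437 - 2.122)²/1500 = 0.001153 W
  P_R4 = (2.122 - 0.7189)²/1600 = 0.00123 W
  P_R5 = (0.7189 - 0)²/820 = 0.0006302 W
P_total = P_R1 + P_R2 + P_R3 + P_R4 + P_R5 = 0.05211 W

Final answer: 0.05211 W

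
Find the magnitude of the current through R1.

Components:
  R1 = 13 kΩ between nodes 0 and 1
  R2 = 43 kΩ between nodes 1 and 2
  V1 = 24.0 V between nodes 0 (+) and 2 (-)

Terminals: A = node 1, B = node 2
Nodal analysis, taking node 2 as the 0 V reference.
Source V1 fixes V_0 = 24 V.
KCL at each unknown node (sum of currents leaving = 0; resistances in Ω):
  Node 1: (V_1 - 24)/13000 + (V_1 - 0)/43000 = 0
Collecting terms: 0.0001002 × V_1 = 0.001846  =>  V_1 = 18.43 V
I_R1 = (V_0 - V_1)/R1 = (24 - 18.43)/13000 = 0.0004286 A
|I_R1| = 0.0004286 A

Final answer: |I_R1| = 0.0004286 A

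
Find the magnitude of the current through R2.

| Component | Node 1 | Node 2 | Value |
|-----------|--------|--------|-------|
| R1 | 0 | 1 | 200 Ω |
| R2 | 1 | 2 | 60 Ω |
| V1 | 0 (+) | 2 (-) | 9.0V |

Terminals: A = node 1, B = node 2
Nodal analysis, taking node 2 as the 0 V reference.
Source V1 fixes V_0 = 9 V.
KCL at each unknown node (sum of currents leaving = 0; resistances in Ω):
  Node 1: (V_1 - 9)/200 + (V_1 - 0)/60 = 0
Collecting terms: 0.02167 × V_1 = 0.045  =>  V_1 = 2.077 V
I_R2 = (V_1 - V_2)/R2 = (2.077 - 0)/60 = 0.03462 A
|I_R2| = 0.03462 A

Final answer: |I_R2| = 0.03462 A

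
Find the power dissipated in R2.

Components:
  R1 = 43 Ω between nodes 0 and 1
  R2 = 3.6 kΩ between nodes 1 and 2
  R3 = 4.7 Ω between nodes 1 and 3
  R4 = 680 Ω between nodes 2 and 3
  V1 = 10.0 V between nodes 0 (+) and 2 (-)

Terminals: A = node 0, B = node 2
Nodal analysis, taking node 2 as the 0 V reference.
Source V1 fixes V_0 = 10 V.
KCL at each unknown node (sum of currents leaving = 0; resistances in Ω):
  Node 1: (V_1 - 10)/43 + (V_1 - 0)/3600 + (V_1 - V_3)/4.7 = 0
  Node 3: (V_3 - V_1)/4.7 + (V_3 - 0)/680 = 0
Collecting terms (coefficients in siemens):
  0.2363·V_1 - 0.2128·V_3 = 0.2326
  0.2142·V_3 - 0.2128·V_1 = 0
Determinant D = (0.2363)(0.2142) - (-0.2128)(-0.2128) = 0.005355
V_1 = [(0.2326)(0.2142) - (-0.2128)(0)]/D = 9.305 V
V_3 = [(0.2363)(0) - (0.2326)(-0.2128)]/D = 9.241 V
I_R2 = (V_1 - V_2)/R2 = (9.305 - 0)/3600 = 0.002585 A
P_R2 = I_R2² × R2 = (0.002585)² × 3600 = 0.02405 W

Final answer: 0.02405 W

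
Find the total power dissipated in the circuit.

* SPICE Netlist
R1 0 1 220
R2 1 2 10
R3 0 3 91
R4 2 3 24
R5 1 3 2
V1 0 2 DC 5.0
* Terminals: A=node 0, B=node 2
Nodal analysis, taking node 2 as the 0 V reference.
Source V1 fixes V_0 = 5 V.
KCL at each unknown node (sum of currents leaving = 0; resistances in Ω):
  Node 1: (V_1 - 5)/220 + (V_1 - 0)/10 + (V_1 - V_3)/2 = 0
  Node 3: (V_3 - 5)/91 + (V_3 - 0)/24 + (V_3 - V_1)/2 = 0
Collecting terms (coefficients in siemens):
  0.6045·V_1 - 0.5·V_3 = 0.02273
  0.5527·V_3 - 0.5·V_1 = 0.05495
Determinant D = (0.6045)(0.5527) - (-0.5)(-0.5) = 0.08411
V_1 = [(0.02273)(0.5527) - (-0.5)(0.05495)]/D = 0.476 V
V_3 = [(0.6045)(0.05495) - (0.02273)(-0.5)]/D = 0.5301 V
Power in each resistor, P = (ΔV)²/R:
  P_R1 = (5 - 0.476)²/220 = 0.09303 W
  P_R2 = (0.476 - 0)²/10 = 0.02266 W
  P_R3 = (5 - 0.5301)²/91 = 0.2196 W
  P_R4 = (0 - 0.5301)²/24 = 0.01171 W
  P_R5 = (0.476 - 0.5301)²/2 = 0.001462 W
P_total = P_R1 + P_R2 + P_R3 + P_R4 + P_R5 = 0.3484 W

Final answer: 0.3484 W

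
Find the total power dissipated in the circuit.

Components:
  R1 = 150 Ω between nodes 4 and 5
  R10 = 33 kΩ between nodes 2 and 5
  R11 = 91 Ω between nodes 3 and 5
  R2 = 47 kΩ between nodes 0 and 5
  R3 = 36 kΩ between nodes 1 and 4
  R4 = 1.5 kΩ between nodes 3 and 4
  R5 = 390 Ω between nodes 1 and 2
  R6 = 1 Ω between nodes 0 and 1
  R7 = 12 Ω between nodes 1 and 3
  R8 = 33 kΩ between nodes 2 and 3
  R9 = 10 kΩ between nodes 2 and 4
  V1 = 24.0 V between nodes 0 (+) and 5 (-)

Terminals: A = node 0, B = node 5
Nodal analysis, taking node 5 as the 0 V reference.
Source V1 fixes V_0 = 24 V.
KCL at each unknown node (sum of currents leaving = 0; resistances in Ω):
  Node 1: (V_1 - V_4)/36000 + (V_1 - V_2)/390 + (V_1 - 24)/1 + (V_1 - V_3)/12 = 0
  Node 2: (V_2 - V_1)/390 + (V_2 - V_3)/33000 + (V_2 - V_4)/10000 + (V_2 - 0)/33000 = 0
  Node 3: (V_3 - V_4)/1500 + (V_3 - V_1)/12 + (V_3 - V_2)/33000 + (V_3 - 0)/91 = 0
  Node 4: (V_4 - 0)/150 + (V_4 - V_1)/36000 + (V_4 - V_3)/1500 + (V_4 - V_2)/10000 = 0
Collecting terms (coefficients in siemens):
  1.086·V_1 - 0.002564·V_2 - 0.08333·V_3 - 0.00002778·V_4 = 24
  0.002725·V_2 - 0.002564·V_1 - 0.0000303·V_3 - 0.0001·V_4 = 0
  0.09502·V_3 - 0.08333·V_1 - 0.0000303·V_2 - 0.0006667·V_4 = 0
  0.007461·V_4 - 0.00002778·V_1 - 0.0001·V_2 - 0.0006667·V_3 = 0
Solving these 4 simultaneous equations (Gaussian elimination) gives:
  V_1 = 23.76 V, V_2 = 22.67 V, V_3 = 20.86 V, V_4 = 2.256 V
Power in each resistor, P = (ΔV)²/R:
  P_R1 = (2.256 - 0)²/150 = 0.03393 W
  P_R2 = (24 - 0)²/47000 = 0.01226 W
  P_R3 = (23.76 - 2.256)²/36000 = 0.01284 W
  P_R4 = (20.86 - 2.256)²/1500 = 0.2307 W
  P_R5 = (23.76 - 22.67)²/390 = 0.003021 W
  P_R6 = (24 - 23.76)²/1 = 0.05999 W
  P_R7 = (23.76 - 20.86)²/12 = 0.7001 W
  P_R8 = (22.67 - 20.86)²/33000 = 0.0000996 W
  P_R9 = (22.67 - 2.256)²/10000 = 0.04167 W
  P_R10 = (22.67 - 0)²/33000 = 0.01557 W
  P_R11 = (20.86 - 0)²/91 = 4.78 W
P_total = P_R1 + P_R2 + P_R3 + P_R4 + P_R5 + P_R6 + P_R7 + P_R8 + P_R9 + P_R10 + P_R11 = 5.89 W

Final answer: 5.89 W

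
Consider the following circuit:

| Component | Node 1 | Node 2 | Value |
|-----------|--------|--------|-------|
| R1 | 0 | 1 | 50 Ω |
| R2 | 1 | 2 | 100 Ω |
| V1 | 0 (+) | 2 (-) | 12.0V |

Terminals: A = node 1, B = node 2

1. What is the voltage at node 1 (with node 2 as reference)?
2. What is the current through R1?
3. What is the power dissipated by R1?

Nodal analysis, taking node 2 as the 0 V reference.
Source V1 fixes V_0 = 12 V.
KCL at each unknown node (sum of currents leaving = 0; resistances in Ω):
  Node 1: (V_1 - 12)/50 + (V_1 - 0)/100 = 0
Collecting terms: 0.03 × V_1 = 0.24  =>  V_1 = 8 V
Part 1:
  Read off the nodal solution: V_1 = 8 V
Part 2:
  I_R1 = (V_0 - V_1)/R1 = (12 - 8)/50 = 0.08 A
  Magnitude: I_R1 = 0.08 A
Part 3:
  I_R1 = (V_0 - V_1)/R1 = (12 - 8)/50 = 0.08 A
  P_R1 = I_R1² × R1 = (0.08)² × 50 = 0.32 W

Final answers:
1. V_1 = 8 V
2. I_R1 = 0.08 A
3. P_R1 = 0.32 W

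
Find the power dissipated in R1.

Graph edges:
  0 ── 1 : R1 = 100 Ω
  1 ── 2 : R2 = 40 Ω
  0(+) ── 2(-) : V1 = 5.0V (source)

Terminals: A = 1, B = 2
Nodal analysis, taking node 2 as the 0 V reference.
Source V1 fixes V_0 = 5 V.
KCL at each unknown node (sum of currents leaving = 0; resistances in Ω):
  Node 1: (V_1 - 5)/100 + (V_1 - 0)/40 = 0
Collecting terms: 0.035 × V_1 = 0.05  =>  V_1 = 1.429 V
I_R1 = (V_0 - V_1)/R1 = (5 - 1.429)/100 = 0.03571 A
P_R1 = I_R1² × R1 = (0.03571)² × 100 = 0.1276 W

Final answer: 0.1276 W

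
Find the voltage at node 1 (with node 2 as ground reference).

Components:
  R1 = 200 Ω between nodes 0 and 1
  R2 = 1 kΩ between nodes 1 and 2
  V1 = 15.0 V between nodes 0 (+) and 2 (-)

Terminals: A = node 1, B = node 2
Nodal analysis, taking node 2 as the 0 V reference.
Source V1 fixes V_0 = 15 V.
KCL at each unknown node (sum of currents leaving = 0; resistances in Ω):
  Node 1: (V_1 - 15)/200 + (V_1 - 0)/1000 = 0
Collecting terms: 0.006 × V_1 = 0.075  =>  V_1 = 12.5 V
The requested potential is V_1 = 12.5 V.

Final answer: V_1 = 12.5 V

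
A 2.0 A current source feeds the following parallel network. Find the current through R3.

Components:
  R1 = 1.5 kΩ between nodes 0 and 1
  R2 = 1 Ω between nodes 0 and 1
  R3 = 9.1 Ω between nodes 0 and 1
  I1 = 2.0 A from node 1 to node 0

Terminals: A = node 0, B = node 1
All resistors sit directly between nodes 0 and 1, so they are in parallel and share one voltage V; the full source current 2 A splits among them.
1/R_par = 1/1500 + 1/1 + 1/9.1 = 1.111 S  =>  R_par = 0.9004 Ω
V = I × R_par = 2 × 0.9004 = 1.801 V
I_R3 = V/R3 = 1.801/9.1 = 0.1979 A

Final answer: 0.1979 A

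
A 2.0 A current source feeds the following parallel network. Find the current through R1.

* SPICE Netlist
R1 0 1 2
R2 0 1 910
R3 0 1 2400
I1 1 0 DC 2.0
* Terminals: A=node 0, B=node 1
All resistors sit directly between nodes 0 and 1, so they are in parallel and share one voltage V; the full source current 2 A splits among them.
1/R_par = 1/2 + 1/910 + 1/2400 = 0.5015 S  =>  R_par = 1.994 Ω
V = I × R_par = 2 × 1.994 = 3.988 V
I_R1 = V/R1 = 3.988/2 = 1.994 A

Final answer: 1.994 A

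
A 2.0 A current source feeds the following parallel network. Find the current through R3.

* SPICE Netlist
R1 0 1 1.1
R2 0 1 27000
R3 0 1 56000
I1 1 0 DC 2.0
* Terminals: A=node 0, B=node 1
All resistors sit directly between nodes 0 and 1, so they are in parallel and share one voltage V; the full source current 2 A splits among them.
1/R_par = 1/1.1 + 1/27000 + 1/56000 = 0.9091 S  =>  R_par = 1.1 Ω
V = I × R_par = 2 × 1.1 = 2.2 V
I_R3 = V/R3 = 2.2/56000 = 0.00003928 A

Final answer: 3.928e-05 A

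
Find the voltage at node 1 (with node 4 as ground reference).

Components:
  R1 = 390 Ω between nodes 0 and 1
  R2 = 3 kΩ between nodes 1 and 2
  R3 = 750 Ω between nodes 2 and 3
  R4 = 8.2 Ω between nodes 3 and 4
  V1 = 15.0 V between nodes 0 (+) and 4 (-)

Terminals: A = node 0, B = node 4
Nodal analysis, taking node 4 as the 0 V reference.
Source V1 fixes V_0 = 15 V.
KCL at each unknown node (sum of currents leaving = 0; resistances in Ω):
  Node 1: (V_1 - 15)/390 + (V_1 - V_2)/3000 = 0
  Node 2: (V_2 - V_1)/3000 + (V_2 - V_3)/750 = 0
  Node 3: (V_3 - V_2)/750 + (V_3 - 0)/8.2 = 0
Collecting terms (coefficients in siemens):
  0.002897·V_1 - 0.0003333·V_2 = 0.03846
  0.001667·V_2 - 0.0003333·V_1 - 0.001333·V_3 = 0
  0.1233·V_3 - 0.001333·V_2 = 0
Solving these 3 simultaneous equations (Gaussian elimination) gives:
  V_1 = 13.59 V, V_2 = 2.742 V, V_3 = 0.02965 V
The requested potential is V_1 = 13.59 V.

Final answer: V_1 = 13.59 V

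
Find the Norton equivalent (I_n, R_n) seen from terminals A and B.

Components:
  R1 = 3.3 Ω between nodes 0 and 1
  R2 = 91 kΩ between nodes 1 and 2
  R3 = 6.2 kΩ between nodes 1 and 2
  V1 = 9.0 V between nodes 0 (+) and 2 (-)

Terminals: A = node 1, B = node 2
Find the Thévenin equivalent first; then I_n = V_th/R_th and R_n = R_th.
Step 1 — V_th is the open-circuit voltage V_A - V_B (nothing connected across the terminals).
Nodal analysis, taking node 2 as the 0 V reference.
Source V1 fixes V_0 = 9 V.
KCL at each unknown node (sum of currents leaving = 0; resistances in Ω):
  Node 1: (V_1 - 9)/3.3 + (V_1 - 0)/91000 + (V_1 - 0)/6200 = 0
Collecting terms: 0.3032 × V_1 = 2.727  =>  V_1 = 8.995 V
V_th = V_1 - V_2 = 8.995 - 0 = 8.995 V
Step 2 — R_th: zero the source — replace V1 by a short circuit (node 2 merges into node 0) — and find the resistance seen between A (node 1) and B (node 0).
Reduce the network between node 1 (A) and node 0 (B) by series/parallel combination:
  Rp1 = R1 ‖ R2 ‖ R3 (parallel, all between nodes 0 and 1) = 1/(1/3.3 + 1/91000 + 1/6200) = 3.298 Ω
R_th = 3.298 Ω
I_n = V_th/R_th = 8.995/3.298 = 2.727 A, and R_n = R_th = 3.298 Ω

Final answer: I_n = 2.727 A, R_n = 3.298 Ω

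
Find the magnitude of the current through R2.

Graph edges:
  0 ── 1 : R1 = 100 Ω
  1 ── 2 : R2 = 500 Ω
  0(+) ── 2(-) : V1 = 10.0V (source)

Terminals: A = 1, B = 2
Nodal analysis, taking node 2 as the 0 V reference.
Source V1 fixes V_0 = 10 V.
KCL at each unknown node (sum of currents leaving = 0; resistances in Ω):
  Node 1: (V_1 - 10)/100 + (V_1 - 0)/500 = 0
Collecting terms: 0.012 × V_1 = 0.1  =>  V_1 = 8.333 V
I_R2 = (V_1 - V_2)/R2 = (8.333 - 0)/500 = 0.01667 A
|I_R2| = 0.01667 A

Final answer: |I_R2| = 0.01667 A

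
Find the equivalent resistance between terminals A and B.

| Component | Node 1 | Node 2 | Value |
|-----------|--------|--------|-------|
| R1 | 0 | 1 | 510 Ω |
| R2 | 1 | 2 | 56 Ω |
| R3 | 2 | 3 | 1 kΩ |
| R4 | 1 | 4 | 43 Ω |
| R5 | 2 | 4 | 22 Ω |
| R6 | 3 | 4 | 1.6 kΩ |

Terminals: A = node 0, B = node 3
The network is not a plain series/parallel combination. Inject a 1 A test current into terminal A (node 0) and return it from terminal B (node 3); then R_eq = V_A / (1 A).
Nodal analysis, taking node 3 as the 0 V reference.
Current source I_test pushes 1 A into node 0 and draws it out of node 3.
KCL at each unknown node (sum of currents leaving = 0; resistances in Ω):
  Node 0: (V_0 - V_1)/510 - 1 = 0
  Node 1: (V_1 - V_0)/510 + (V_1 - V_2)/56 + (V_1 - V_4)/43 = 0
  Node 2: (V_2 - V_1)/56 + (V_2 - 0)/1000 + (V_2 - V_4)/22 = 0
  Node 4: (V_4 - V_1)/43 + (V_4 - V_2)/22 + (V_4 - 0)/1600 = 0
Collecting terms (coefficients in siemens):
  0.001961·V_0 - 0.001961·V_1 = 1
  0.04307·V_1 - 0.001961·V_0 - 0.01786·V_2 - 0.02326·V_4 = 0
  0.06431·V_2 - 0.01786·V_1 - 0.04545·V_4 = 0
  0.06934·V_4 - 0.02326·V_1 - 0.04545·V_2 = 0
Solving these 4 simultaneous equations (Gaussian elimination) gives:
  V_0 = 1150 V, V_1 = 640.3 V, V_2 = 614.1 V, V_4 = 617.4 V
R_eq = V_0 / 1 A = 1150 Ω = 1.15 kΩ

Final answer: 1.15 kΩ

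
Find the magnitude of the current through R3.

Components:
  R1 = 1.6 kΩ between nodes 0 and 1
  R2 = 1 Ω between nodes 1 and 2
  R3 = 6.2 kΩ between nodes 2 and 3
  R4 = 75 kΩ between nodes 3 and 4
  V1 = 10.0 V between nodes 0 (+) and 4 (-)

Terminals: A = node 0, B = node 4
Nodal analysis, taking node 4 as the 0 V reference.
Source V1 fixes V_0 = 10 V.
KCL at each unknown node (sum of currents leaving = 0; resistances in Ω):
  Node 1: (V_1 - 10)/1600 + (V_1 - V_2)/1 = 0
  Node 2: (V_2 - V_1)/1 + (V_2 - V_3)/6200 = 0
  Node 3: (V_3 - V_2)/6200 + (V_3 - 0)/75000 = 0
Collecting terms (coefficients in siemens):
  1.001·V_1 - 1·V_2 = 0.00625
  1·V_2 - 1·V_1 - 0.0001613·V_3 = 0
  0.0001746·V_3 - 0.0001613·V_2 = 0
Solving these 3 simultaneous equations (Gaussian elimination) gives:
  V_1 = 9.807 V, V_2 = 9.807 V, V_3 = 9.058 V
I_R3 = (V_2 - V_3)/R3 = (9.807 - 9.058)/6200 = 0.0001208 A
|I_R3| = 0.0001208 A

Final answer: |I_R3| = 0.0001208 A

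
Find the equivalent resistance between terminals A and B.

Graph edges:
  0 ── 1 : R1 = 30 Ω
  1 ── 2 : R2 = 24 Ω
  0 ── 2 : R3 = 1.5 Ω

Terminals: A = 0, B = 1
Reduce the network between node 0 (A) and node 1 (B) by series/parallel combination:
  Rs1 = R3 + R2 (series, joined only at node 2) = 1.5 + 24 = 25.5 Ω
  Rp1 = R1 ‖ Rs1 (parallel, both between nodes 0 and 1) = 1/(1/30 + 1/25.5) = 13.78 Ω
R_eq = 13.78 Ω

Final answer: 13.78 Ω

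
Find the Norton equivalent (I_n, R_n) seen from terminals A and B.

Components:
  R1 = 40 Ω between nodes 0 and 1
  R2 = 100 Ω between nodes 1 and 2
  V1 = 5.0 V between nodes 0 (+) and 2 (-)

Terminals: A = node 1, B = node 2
Find the Thévenin equivalent first; then I_n = V_th/R_th and R_n = R_th.
Step 1 — V_th is the open-circuit voltage V_A - V_B (nothing connected across the terminals).
Nodal analysis, taking node 2 as the 0 V reference.
Source V1 fixes V_0 = 5 V.
KCL at each unknown node (sum of currents leaving = 0; resistances in Ω):
  Node 1: (V_1 - 5)/40 + (V_1 - 0)/100 = 0
Collecting terms: 0.035 × V_1 = 0.125  =>  V_1 = 3.571 V
V_th = V_1 - V_2 = 3.571 - 0 = 3.571 V
Step 2 — R_th: zero the source — replace V1 by a short circuit (node 2 merges into node 0) — and find the resistance seen between A (node 1) and B (node 0).
Reduce the network between node 1 (A) and node 0 (B) by series/parallel combination:
  Rp1 = R1 ‖ R2 (parallel, both between nodes 0 and 1) = 1/(1/40 + 1/100) = 28.57 Ω
R_th = 28.57 Ω
I_n = V_th/R_th = 3.571/28.57 = 0.125 A, and R_n = R_th = 28.57 Ω

Final answer: I_n = 0.125 A, R_n = 28.57 Ω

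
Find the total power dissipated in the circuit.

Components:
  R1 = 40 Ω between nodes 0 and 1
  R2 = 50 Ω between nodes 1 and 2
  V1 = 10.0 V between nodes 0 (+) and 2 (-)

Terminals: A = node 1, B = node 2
Nodal analysis, taking node 2 as the 0 V reference.
Source V1 fixes V_0 = 10 V.
KCL at each unknown node (sum of currents leaving = 0; resistances in Ω):
  Node 1: (V_1 - 10)/40 + (V_1 - 0)/50 = 0
Collecting terms: 0.045 × V_1 = 0.25  =>  V_1 = 5.556 V
Power in each resistor, P = (ΔV)²/R:
  P_R1 = (10 - 5.556)²/40 = 0.4938 W
  P_R2 = (5.556 - 0)²/50 = 0.6173 W
P_total = P_R1 + P_R2 = 1.111 W

Final answer: 1.111 W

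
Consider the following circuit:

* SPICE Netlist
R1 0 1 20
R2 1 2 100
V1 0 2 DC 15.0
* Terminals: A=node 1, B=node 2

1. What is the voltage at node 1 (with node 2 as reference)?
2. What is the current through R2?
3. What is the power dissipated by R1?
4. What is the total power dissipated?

Nodal analysis, taking node 2 as the 0 V reference.
Source V1 fixes V_0 = 15 V.
KCL at each unknown node (sum of currents leaving = 0; resistances in Ω):
  Node 1: (V_1 - 15)/20 + (V_1 - 0)/100 = 0
Collecting terms: 0.06 × V_1 = 0.75  =>  V_1 = 12.5 V
Part 1:
  Read off the nodal solution: V_1 = 12.5 V
Part 2:
  I_R2 = (V_1 - V_2)/R2 = (12.5 - 0)/100 = 0.125 A
  Magnitude: I_R2 = 0.125 A
Part 3:
  I_R1 = (V_0 - V_1)/R1 = (15 - 12.5)/20 = 0.125 A
  P_R1 = I_R1² × R1 = (0.125)² × 20 = 0.3125 W
Part 4:
  Power in each resistor, P = (ΔV)²/R:
    P_R1 = (15 - 12.5)²/20 = 0.3125 W
    P_R2 = (12.5 - 0)²/100 = 1.562 W
  P_total = P_R1 + P_R2 = 1.875 W

Final answers:
1. V_1 = 12.5 V
2. I_R2 = 0.125 A
3. P_R1 = 0.3125 W
4. P_total = 1.875 W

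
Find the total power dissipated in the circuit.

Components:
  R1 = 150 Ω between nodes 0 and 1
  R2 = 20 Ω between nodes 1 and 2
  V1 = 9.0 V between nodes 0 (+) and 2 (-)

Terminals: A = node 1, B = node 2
Nodal analysis, taking node 2 as the 0 V reference.
Source V1 fixes V_0 = 9 V.
KCL at each unknown node (sum of currents leaving = 0; resistances in Ω):
  Node 1: (V_1 - 9)/150 + (V_1 - 0)/20 = 0
Collecting terms: 0.05667 × V_1 = 0.06  =>  V_1 = 1.059 V
Power in each resistor, P = (ΔV)²/R:
  P_R1 = (9 - 1.059)²/150 = 0.4204 W
  P_R2 = (1.059 - 0)²/20 = 0.05606 W
P_total = P_R1 + P_R2 = 0.4765 W

Final answer: 0.4765 W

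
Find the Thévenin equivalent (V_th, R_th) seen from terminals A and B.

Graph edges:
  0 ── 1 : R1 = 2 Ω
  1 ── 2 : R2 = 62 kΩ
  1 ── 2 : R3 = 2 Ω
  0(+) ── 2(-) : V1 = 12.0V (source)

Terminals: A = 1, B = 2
Step 1 — V_th is the open-circuit voltage V_A - V_B (nothing connected across the terminals).
Nodal analysis, taking node 2 as the 0 V reference.
Source V1 fixes V_0 = 12 V.
KCL at each unknown node (sum of currents leaving = 0; resistances in Ω):
  Node 1: (V_1 - 12)/2 + (V_1 - 0)/62000 + (V_1 - 0)/2 = 0
Collecting terms: 1 × V_1 = 6  =>  V_1 = 6 V
V_th = V_1 - V_2 = 6 - 0 = 6 V
Step 2 — R_th: zero the source — replace V1 by a short circuit (node 2 merges into node 0) — and find the resistance seen between A (node 1) and B (node 0).
Reduce the network between node 1 (A) and node 0 (B) by series/parallel combination:
  Rp1 = R1 ‖ R2 ‖ R3 (parallel, all between nodes 0 and 1) = 1/(1/2 + 1/62000 + 1/2) = 1 Ω
R_th = 1 Ω

Final answer: V_th = 6 V, R_th = 1 Ω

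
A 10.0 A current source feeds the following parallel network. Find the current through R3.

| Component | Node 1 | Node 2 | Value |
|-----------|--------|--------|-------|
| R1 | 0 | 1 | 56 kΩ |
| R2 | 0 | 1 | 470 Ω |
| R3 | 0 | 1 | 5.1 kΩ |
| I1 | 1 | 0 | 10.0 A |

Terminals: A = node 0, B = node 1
All resistors sit directly between nodes 0 and 1, so they are in parallel and share one voltage V; the full source current 10 A splits among them.
1/R_par = 1/56000 + 1/470 + 1/5100 = 0.002342 S  =>  R_par = 427.1 Ω
V = I × R_par = 10 × 427.1 = 4271 V
I_R3 = V/R3 = 4271/5100 = 0.8374 A

Final answer: 0.8374 A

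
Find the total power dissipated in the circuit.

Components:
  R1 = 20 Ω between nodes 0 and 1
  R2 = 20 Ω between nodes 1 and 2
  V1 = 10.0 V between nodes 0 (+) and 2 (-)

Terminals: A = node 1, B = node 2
Nodal analysis, taking node 2 as the 0 V reference.
Source V1 fixes V_0 = 10 V.
KCL at each unknown node (sum of currents leaving = 0; resistances in Ω):
  Node 1: (V_1 - 10)/20 + (V_1 - 0)/20 = 0
Collecting terms: 0.1 × V_1 = 0.5  =>  V_1 = 5 V
Power in each resistor, P = (ΔV)²/R:
  P_R1 = (10 - 5)²/20 = 1.25 W
  P_R2 = (5 - 0)²/20 = 1.25 W
P_total = P_R1 + P_R2 = 2.5 W

Final answer: 2.5 W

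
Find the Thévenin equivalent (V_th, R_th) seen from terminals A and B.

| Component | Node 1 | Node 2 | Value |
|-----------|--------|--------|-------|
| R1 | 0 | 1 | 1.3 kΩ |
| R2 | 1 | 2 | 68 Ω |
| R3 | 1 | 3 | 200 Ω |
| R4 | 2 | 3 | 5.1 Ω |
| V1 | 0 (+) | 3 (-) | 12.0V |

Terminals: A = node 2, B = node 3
Step 1 — V_th is the open-circuit voltage V_A - V_B (nothing connected across the terminals).
Nodal analysis, taking node 3 as the 0 V reference.
Source V1 fixes V_0 = 12 V.
KCL at each unknown node (sum of currents leaving = 0; resistances in Ω):
  Node 1: (V_1 - 12)/1300 + (V_1 - V_2)/68 + (V_1 - 0)/200 = 0
  Node 2: (V_2 - V_1)/68 + (V_2 - 0)/5.1 = 0
Collecting terms (coefficients in siemens):
  0.02048·V_1 - 0.01471·V_2 = 0.009231
  0.2108·V_2 - 0.01471·V_1 = 0
Determinant D = (0.02048)(0.2108) - (-0.01471)(-0.01471) = 0.0041
V_1 = [(0.009231)(0.2108) - (-0.01471)(0)]/D = 0.4746 V
V_2 = [(0.02048)(0) - (0.009231)(-0.01471)]/D = 0.03311 V
V_th = V_2 - V_3 = 0.03311 - 0 = 0.03311 V
Step 2 — R_th: zero the source — replace V1 by a short circuit (node 3 merges into node 0) — and find the resistance seen between A (node 2) and B (node 0).
Reduce the network between node 2 (A) and node 0 (B) by series/parallel combination:
  Rp1 = R1 ‖ R3 (parallel, both between nodes 0 and 1) = 1/(1/1300 + 1/200) = 173.3 Ω
  Rs1 = R2 + Rp1 (series, joined only at node 1) = 68 + 173.3 = 241.3 Ω
  Rp2 = R4 ‖ Rs1 (parallel, both between nodes 0 and 2) = 1/(1/5.1 + 1/241.3) = 4.994 Ω
R_th = 4.994 Ω

Final answer: V_th = 0.03311 V, R_th = 4.994 Ω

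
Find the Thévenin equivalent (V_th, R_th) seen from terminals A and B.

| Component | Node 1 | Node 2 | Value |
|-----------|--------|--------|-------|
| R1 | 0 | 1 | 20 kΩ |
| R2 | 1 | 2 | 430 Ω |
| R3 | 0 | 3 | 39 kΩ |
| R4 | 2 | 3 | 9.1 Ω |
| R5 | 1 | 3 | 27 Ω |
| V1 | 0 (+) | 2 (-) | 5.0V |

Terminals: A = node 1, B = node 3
Step 1 — V_th is the open-circuit voltage V_A - V_B (nothing connected across the terminals).
Nodal analysis, taking node 2 as the 0 V reference.
Source V1 fixes V_0 = 5 V.
KCL at each unknown node (sum of currents leaving = 0; resistances in Ω):
  Node 1: (V_1 - 5)/20000 + (V_1 - 0)/430 + (V_1 - V_3)/27 = 0
  Node 3: (V_3 - 5)/39000 + (V_3 - 0)/9.1 + (V_3 - V_1)/27 = 0
Collecting terms (coefficients in siemens):
  0.03941·V_1 - 0.03704·V_3 = 0.00025
  0.147·V_3 - 0.03704·V_1 = 0.0001282
Determinant D = (0.03941)(0.147) - (-0.03704)(-0.03704) = 0.00442
V_1 = [(0.00025)(0.147) - (-0.03704)(0.0001282)]/D = 0.009386 V
V_3 = [(0.03941)(0.0001282) - (0.00025)(-0.03704)]/D = 0.003238 V
V_th = V_1 - V_3 = 0.009386 - 0.003238 = 0.006148 V
Step 2 — R_th: zero the source — replace V1 by a short circuit (node 2 merges into node 0) — and find the resistance seen between A (node 1) and B (node 3).
Reduce the network between node 1 (A) and node 3 (B) by series/parallel combination:
  Rp1 = R1 ‖ R2 (parallel, both between nodes 0 and 1) = 1/(1/20000 + 1/430) = 420.9 Ω
  Rp2 = R3 ‖ R4 (parallel, both between nodes 0 and 3) = 1/(1/39000 + 1/9.1) = 9.098 Ω
  Rs1 = Rp1 + Rp2 (series, joined only at node 0) = 420.9 + 9.098 = 430 Ω
  Rp3 = R5 ‖ Rs1 (parallel, both between nodes 1 and 3) = 1/(1/27 + 1/430) = 25.4 Ω
R_th = 25.4 Ω

Final answer: V_th = 0.006148 V, R_th = 25.4 Ω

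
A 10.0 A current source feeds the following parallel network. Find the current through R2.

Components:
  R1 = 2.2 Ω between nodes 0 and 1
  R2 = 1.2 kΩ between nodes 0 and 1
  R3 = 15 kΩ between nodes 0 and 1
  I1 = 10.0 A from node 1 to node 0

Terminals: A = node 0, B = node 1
All resistors sit directly between nodes 0 and 1, so they are in parallel and share one voltage V; the full source current 10 A splits among them.
1/R_par = 1/2.2 + 1/1200 + 1/15000 = 0.4554 S  =>  R_par = 2.196 Ω
V = I × R_par = 10 × 2.196 = 21.96 V
I_R2 = V/R2 = 21.96/1200 = 0.0183 A

Final answer: 0.0183 A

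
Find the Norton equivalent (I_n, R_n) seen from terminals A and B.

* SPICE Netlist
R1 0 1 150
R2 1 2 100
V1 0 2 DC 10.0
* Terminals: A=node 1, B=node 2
Find the Thévenin equivalent first; then I_n = V_th/R_th and R_n = R_th.
Step 1 — V_th is the open-circuit voltage V_A - V_B (nothing connected across the terminals).
Nodal analysis, taking node 2 as the 0 V reference.
Source V1 fixes V_0 = 10 V.
KCL at each unknown node (sum of currents leaving = 0; resistances in Ω):
  Node 1: (V_1 - 10)/150 + (V_1 - 0)/100 = 0
Collecting terms: 0.01667 × V_1 = 0.06667  =>  V_1 = 4 V
V_th = V_1 - V_2 = 4 - 0 = 4 V
Step 2 — R_th: zero the source — replace V1 by a short circuit (node 2 merges into node 0) — and find the resistance seen between A (node 1) and B (node 0).
Reduce the network between node 1 (A) and node 0 (B) by series/parallel combination:
  Rp1 = R1 ‖ R2 (parallel, both between nodes 0 and 1) = 1/(1/150 + 1/100) = 60 Ω
R_th = 60 Ω
I_n = V_th/R_th = 4/60 = 0.06667 A, and R_n = R_th = 60 Ω

Final answer: I_n = 0.06667 A, R_n = 60 Ω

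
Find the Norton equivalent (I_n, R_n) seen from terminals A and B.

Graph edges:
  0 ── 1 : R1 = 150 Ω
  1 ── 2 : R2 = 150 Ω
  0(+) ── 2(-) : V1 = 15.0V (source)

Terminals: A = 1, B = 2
Find the Thévenin equivalent first; then I_n = V_th/R_th and R_n = R_th.
Step 1 — V_th is the open-circuit voltage V_A - V_B (nothing connected across the terminals).
Nodal analysis, taking node 2 as the 0 V reference.
Source V1 fixes V_0 = 15 V.
KCL at each unknown node (sum of currents leaving = 0; resistances in Ω):
  Node 1: (V_1 - 15)/150 + (V_1 - 0)/150 = 0
Collecting terms: 0.01333 × V_1 = 0.1  =>  V_1 = 7.5 V
V_th = V_1 - V_2 = 7.5 - 0 = 7.5 V
Step 2 — R_th: zero the source — replace V1 by a short circuit (node 2 merges into node 0) — and find the resistance seen between A (node 1) and B (node 0).
Reduce the network between node 1 (A) and node 0 (B) by series/parallel combination:
  Rp1 = R1 ‖ R2 (parallel, both between nodes 0 and 1) = 1/(1/150 + 1/150) = 75 Ω
R_th = 75 Ω
I_n = V_th/R_th = 7.5/75 = 0.1 A, and R_n = R_th = 75 Ω

Final answer: I_n = 0.1 A, R_n = 75 Ω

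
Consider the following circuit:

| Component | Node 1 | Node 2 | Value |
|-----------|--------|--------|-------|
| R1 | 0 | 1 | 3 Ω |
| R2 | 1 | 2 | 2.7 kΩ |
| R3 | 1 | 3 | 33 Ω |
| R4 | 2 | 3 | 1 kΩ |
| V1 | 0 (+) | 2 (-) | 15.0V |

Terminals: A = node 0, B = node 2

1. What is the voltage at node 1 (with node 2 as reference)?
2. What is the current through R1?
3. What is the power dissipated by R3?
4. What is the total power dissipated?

Nodal analysis, taking node 2 as the 0 V reference.
Source V1 fixes V_0 = 15 V.
KCL at each unknown node (sum of currents leaving = 0; resistances in Ω):
  Node 1: (V_1 - 15)/3 + (V_1 - 0)/2700 + (V_1 - V_3)/33 = 0
  Node 3: (V_3 - V_1)/33 + (V_3 - 0)/1000 = 0
Collecting terms (coefficients in siemens):
  0.364·V_1 - 0.0303·V_3 = 5
  0.0313·V_3 - 0.0303·V_1 = 0
Determinant D = (0.364)(0.0313) - (-0.0303)(-0.0303) = 0.01048
V_1 = [(5)(0.0313) - (-0.0303)(0)]/D = 14.94 V
V_3 = [(0.364)(0) - (5)(-0.0303)]/D = 14.46 V
Part 1:
  Read off the nodal solution: V_1 = 14.94 V
Part 2:
  I_R1 = (V_0 - V_1)/R1 = (15 - 14.94)/3 = 0.02 A
  Magnitude: I_R1 = 0.02 A
Part 3:
  I_R3 = (V_1 - V_3)/R3 = (14.94 - 14.46)/33 = 0.01446 A
  P_R3 = I_R3² × R3 = (0.01446)² × 33 = 0.006903 W
Part 4:
  Power in each resistor, P = (ΔV)²/R:
    P_R1 = (15 - 14.94)²/3 = 0.0012 W
    P_R2 = (14.94 - 0)²/2700 = 0.08267 W
    P_R3 = (14.94 - 14.46)²/33 = 0.006903 W
    P_R4 = (0 - 14.46)²/1000 = 0.2092 W
  P_total = P_R1 + P_R2 + P_R3 + P_R4 = 0.2999 W

Final answers:
1. V_1 = 14.94 V
2. I_R1 = 0.02 A
3. P_R3 = 0.006903 W
4. P_total = 0.2999 W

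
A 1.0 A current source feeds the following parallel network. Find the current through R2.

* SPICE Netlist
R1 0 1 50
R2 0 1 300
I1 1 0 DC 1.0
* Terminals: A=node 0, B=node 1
All resistors sit directly between nodes 0 and 1, so they are in parallel and share one voltage V; the full source current 1 A splits among them.
1/R_par = 1/50 + 1/300 = 0.02333 S  =>  R_par = 42.86 Ω
V = I × R_par = 1 × 42.86 = 42.86 V
I_R2 = V/R2 = 42.86/300 = 0.1429 A

Final answer: 0.1429 A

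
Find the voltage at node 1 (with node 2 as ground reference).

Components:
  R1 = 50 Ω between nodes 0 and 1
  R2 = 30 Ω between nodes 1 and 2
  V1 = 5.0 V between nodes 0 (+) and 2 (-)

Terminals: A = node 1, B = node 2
Nodal analysis, taking node 2 as the 0 V reference.
Source V1 fixes V_0 = 5 V.
KCL at each unknown node (sum of currents leaving = 0; resistances in Ω):
  Node 1: (V_1 - 5)/50 + (V_1 - 0)/30 = 0
Collecting terms: 0.05333 × V_1 = 0.1  =>  V_1 = 1.875 V
The requested potential is V_1 = 1.875 V.

Final answer: V_1 = 1.875 V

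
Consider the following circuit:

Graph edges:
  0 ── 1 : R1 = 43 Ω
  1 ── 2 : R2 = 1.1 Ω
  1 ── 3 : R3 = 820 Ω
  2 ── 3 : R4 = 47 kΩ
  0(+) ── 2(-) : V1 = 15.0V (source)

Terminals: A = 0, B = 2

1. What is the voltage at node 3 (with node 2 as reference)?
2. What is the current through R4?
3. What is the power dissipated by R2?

Nodal analysis, taking node 2 as the 0 V reference.
Source V1 fixes V_0 = 15 V.
KCL at each unknown node (sum of currents leaving = 0; resistances in Ω):
  Node 1: (V_1 - 15)/43 + (V_1 - 0)/1.1 + (V_1 - V_3)/820 = 0
  Node 3: (V_3 - V_1)/820 + (V_3 - 0)/47000 = 0
Collecting terms (coefficients in siemens):
  0.9336·V_1 - 0.00122·V_3 = 0.3488
  0.001241·V_3 - 0.00122·V_1 = 0
Determinant D = (0.9336)(0.001241) - (-0.00122)(-0.00122) = 0.001157
V_1 = [(0.3488)(0.001241) - (-0.00122)(0)]/D = 0.3741 V
V_3 = [(0.9336)(0) - (0.3488)(-0.00122)]/D = 0.3677 V
Part 1:
  Read off the nodal solution: V_3 = 0.3677 V
Part 2:
  I_R4 = (V_2 - V_3)/R4 = (0 - 0.3677)/47000 = -0.000007824 A
  Magnitude: I_R4 = 0.000007824 A
Part 3:
  I_R2 = (V_1 - V_2)/R2 = (0.3741 - 0)/1.1 = 0.3401 A
  P_R2 = I_R2² × R2 = (0.3401)² × 1.1 = 0.1273 W

Final answers:
1. V_3 = 0.3677 V
2. I_R4 = 7.824e-06 A
3. P_R2 = 0.1273 W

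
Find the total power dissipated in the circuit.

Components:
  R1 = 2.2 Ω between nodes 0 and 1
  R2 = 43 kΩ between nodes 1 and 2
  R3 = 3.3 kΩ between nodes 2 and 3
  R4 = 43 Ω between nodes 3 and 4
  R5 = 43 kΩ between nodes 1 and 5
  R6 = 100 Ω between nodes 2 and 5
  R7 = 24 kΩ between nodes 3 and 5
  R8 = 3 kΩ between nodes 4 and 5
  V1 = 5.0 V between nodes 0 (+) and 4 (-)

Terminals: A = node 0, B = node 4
Nodal analysis, taking node 4 as the 0 V reference.
Source V1 fixes V_0 = 5 V.
KCL at each unknown node (sum of currents leaving = 0; resistances in Ω):
  Node 1: (V_1 - 5)/2.2 + (V_1 - V_2)/43000 + (V_1 - V_5)/43000 = 0
  Node 2: (V_2 - V_1)/43000 + (V_2 - V_3)/3300 + (V_2 - V_5)/100 = 0
  Node 3: (V_3 - V_2)/3300 + (V_3 - 0)/43 + (V_3 - V_5)/24000 = 0
  Node 5: (V_5 - V_1)/43000 + (V_5 - V_2)/100 + (V_5 - V_3)/24000 + (V_5 - 0)/3000 = 0
Collecting terms (coefficients in siemens):
  0.4546·V_1 - 0.00002326·V_2 - 0.00002326·V_5 = 2.273
  0.01033·V_2 - 0.00002326·V_1 - 0.000303·V_3 - 0.01·V_5 = 0
  0.0236·V_3 - 0.000303·V_2 - 0.00004167·V_5 = 0
  0.0104·V_5 - 0.00002326·V_1 - 0.01·V_2 - 0.00004167·V_3 = 0
Solving these 4 simultaneous equations (Gaussian elimination) gives:
  V_1 = 5 V, V_2 = 0.3239 V, V_3 = 0.004728 V, V_5 = 0.3226 V
Power in each resistor, P = (ΔV)²/R:
  P_R1 = (5 - 5)²/2.2 = 0.0000001041 W
  P_R2 = (5 - 0.3239)²/43000 = 0.0005084 W
  P_R3 = (0.3239 - 0.004728)²/3300 = 0.00003086 W
  P_R4 = (0.004728 - 0)²/43 = 0.0000005198 W
  P_R5 = (5 - 0.3226)²/43000 = 0.0005087 W
  P_R6 = (0.3239 - 0.3226)²/100 = 0.00000001448 W
  P_R7 = (0.004728 - 0.3226)²/24000 = 0.000004211 W
  P_R8 = (0 - 0.3226)²/3000 = 0.0000347 W
P_total = P_R1 + P_R2 + P_R3 + P_R4 + P_R5 + P_R6 + P_R7 + P_R8 = 0.001088 W

Final answer: 0.001088 W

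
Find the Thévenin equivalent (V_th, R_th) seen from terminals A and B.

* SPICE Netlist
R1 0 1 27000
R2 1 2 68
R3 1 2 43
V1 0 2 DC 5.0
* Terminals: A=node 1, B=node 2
Step 1 — V_th is the open-circuit voltage V_A - V_B (nothing connected across the terminals).
Nodal analysis, taking node 2 as the 0 V reference.
Source V1 fixes V_0 = 5 V.
KCL at each unknown node (sum of currents leaving = 0; resistances in Ω):
  Node 1: (V_1 - 5)/27000 + (V_1 - 0)/68 + (V_1 - 0)/43 = 0
Collecting terms: 0.038 × V_1 = 0.0001852  =>  V_1 = 0.004873 V
V_th = V_1 - V_2 = 0.004873 - 0 = 0.004873 V
Step 2 — R_th: zero the source — replace V1 by a short circuit (node 2 merges into node 0) — and find the resistance seen between A (node 1) and B (node 0).
Reduce the network between node 1 (A) and node 0 (B) by series/parallel combination:
  Rp1 = R1 ‖ R2 ‖ R3 (parallel, all between nodes 0 and 1) = 1/(1/27000 + 1/68 + 1/43) = 26.32 Ω
R_th = 26.32 Ω

Final answer: V_th = 0.004873 V, R_th = 26.32 Ω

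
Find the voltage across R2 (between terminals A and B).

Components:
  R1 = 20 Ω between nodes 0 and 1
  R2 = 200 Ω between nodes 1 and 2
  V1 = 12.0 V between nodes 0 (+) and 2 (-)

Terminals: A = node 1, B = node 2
R1 and R2 are in series across V1 (node 0 → node 1 → node 2), and the output A–B is taken across R2, so this is a voltage divider.
Series current: I = V1/(R1 + R2) = 12/(20 + 200) = 12/220 = 0.05455 A
V_R2 = I × R2 = V1 × R2/(R1 + R2) = 12 × 200/220 = 10.91 V

Final answer: 10.91 V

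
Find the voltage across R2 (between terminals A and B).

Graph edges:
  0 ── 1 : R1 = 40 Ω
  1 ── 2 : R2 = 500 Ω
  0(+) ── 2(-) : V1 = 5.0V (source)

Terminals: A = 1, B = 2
R1 and R2 are in series across V1 (node 0 → node 1 → node 2), and the output A–B is taken across R2, so this is a voltage divider.
Series current: I = V1/(R1 + R2) = 5/(40 + 500) = 5/540 = 0.009259 A
V_R2 = I × R2 = V1 × R2/(R1 + R2) = 5 × 500/540 = 4.63 V

Final answer: 4.63 V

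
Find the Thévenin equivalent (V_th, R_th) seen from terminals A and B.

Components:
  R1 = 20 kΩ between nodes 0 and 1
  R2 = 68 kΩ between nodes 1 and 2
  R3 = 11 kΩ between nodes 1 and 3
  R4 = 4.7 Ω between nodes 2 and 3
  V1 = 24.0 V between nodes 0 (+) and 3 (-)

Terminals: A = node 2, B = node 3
Step 1 — V_th is the open-circuit voltage V_A - V_B (nothing connected across the terminals).
Nodal analysis, taking node 3 as the 0 V reference.
Source V1 fixes V_0 = 24 V.
KCL at each unknown node (sum of currents leaving = 0; resistances in Ω):
  Node 1: (V_1 - 24)/20000 + (V_1 - V_2)/68000 + (V_1 - 0)/11000 = 0
  Node 2: (V_2 - V_1)/68000 + (V_2 - 0)/4.7 = 0
Collecting terms (coefficients in siemens):
  0.0001556·V_1 - 0.00001471·V_2 = 0.0012
  0.2128·V_2 - 0.00001471·V_1 = 0
Determinant D = (0.0001556)(0.2128) - (-0.00001471)(-0.00001471) = 0.00003311
V_1 = [(0.0012)(0.2128) - (-0.00001471)(0)]/D = 7.711 V
V_2 = [(0.0001556)(0) - (0.0012)(-0.00001471)]/D = 0.000533 V
V_th = V_2 - V_3 = 0.000533 - 0 = 0.000533 V
Step 2 — R_th: zero the source — replace V1 by a short circuit (node 3 merges into node 0) — and find the resistance seen between A (node 2) and B (node 0).
Reduce the network between node 2 (A) and node 0 (B) by series/parallel combination:
  Rp1 = R1 ‖ R3 (parallel, both between nodes 0 and 1) = 1/(1/20000 + 1/11000) = 7097 Ω
  Rs1 = R2 + Rp1 (series, joined only at node 1) = 68000 + 7097 = 75100 Ω
  Rp2 = R4 ‖ Rs1 (parallel, both between nodes 0 and 2) = 1/(1/4.7 + 1/75100) = 4.7 Ω
R_th = 4.7 Ω

Final answer: V_th = 0.000533 V, R_th = 4.7 Ω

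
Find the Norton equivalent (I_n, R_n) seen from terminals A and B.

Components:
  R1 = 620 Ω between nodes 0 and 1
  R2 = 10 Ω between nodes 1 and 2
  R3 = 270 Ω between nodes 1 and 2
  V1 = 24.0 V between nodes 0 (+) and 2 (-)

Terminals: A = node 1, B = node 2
Find the Thévenin equivalent first; then I_n = V_th/R_th and R_n = R_th.
Step 1 — V_th is the open-circuit voltage V_A - V_B (nothing connected across the terminals).
Nodal analysis, taking node 2 as the 0 V reference.
Source V1 fixes V_0 = 24 V.
KCL at each unknown node (sum of currents leaving = 0; resistances in Ω):
  Node 1: (V_1 - 24)/620 + (V_1 - 0)/10 + (V_1 - 0)/270 = 0
Collecting terms: 0.1053 × V_1 = 0.03871  =>  V_1 = 0.3676 V
V_th = V_1 - V_2 = 0.3676 - 0 = 0.3676 V
Step 2 — R_th: zero the source — replace V1 by a short circuit (node 2 merges into node 0) — and find the resistance seen between A (node 1) and B (node 0).
Reduce the network between node 1 (A) and node 0 (B) by series/parallel combination:
  Rp1 = R1 ‖ R2 ‖ R3 (parallel, all between nodes 0 and 1) = 1/(1/620 + 1/10 + 1/270) = 9.495 Ω
R_th = 9.495 Ω
I_n = V_th/R_th = 0.3676/9.495 = 0.03871 A, and R_n = R_th = 9.495 Ω

Final answer: I_n = 0.03871 A, R_n = 9.495 Ω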